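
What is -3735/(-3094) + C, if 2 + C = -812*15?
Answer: -37687373/3094 ≈ -12181.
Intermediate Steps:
C = -12182 (C = -2 - 812*15 = -2 - 12180 = -12182)
-3735/(-3094) + C = -3735/(-3094) - 12182 = -3735*(-1/3094) - 12182 = 3735/3094 - 12182 = -37687373/3094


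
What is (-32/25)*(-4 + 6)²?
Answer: -128/25 ≈ -5.1200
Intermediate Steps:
(-32/25)*(-4 + 6)² = -32*1/25*2² = -32/25*4 = -128/25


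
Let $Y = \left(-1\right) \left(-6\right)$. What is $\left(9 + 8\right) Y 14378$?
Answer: $1466556$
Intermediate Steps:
$Y = 6$
$\left(9 + 8\right) Y 14378 = \left(9 + 8\right) 6 \cdot 14378 = 17 \cdot 6 \cdot 14378 = 102 \cdot 14378 = 1466556$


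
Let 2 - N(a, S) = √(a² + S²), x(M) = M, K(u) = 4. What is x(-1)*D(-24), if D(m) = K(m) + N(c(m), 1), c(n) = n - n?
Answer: -5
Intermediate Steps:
c(n) = 0
N(a, S) = 2 - √(S² + a²) (N(a, S) = 2 - √(a² + S²) = 2 - √(S² + a²))
D(m) = 5 (D(m) = 4 + (2 - √(1² + 0²)) = 4 + (2 - √(1 + 0)) = 4 + (2 - √1) = 4 + (2 - 1*1) = 4 + (2 - 1) = 4 + 1 = 5)
x(-1)*D(-24) = -1*5 = -5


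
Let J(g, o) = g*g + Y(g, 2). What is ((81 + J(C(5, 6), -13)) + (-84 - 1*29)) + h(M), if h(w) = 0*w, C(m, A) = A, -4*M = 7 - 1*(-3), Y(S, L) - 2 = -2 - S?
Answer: -2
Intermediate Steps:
Y(S, L) = -S (Y(S, L) = 2 + (-2 - S) = -S)
M = -5/2 (M = -(7 - 1*(-3))/4 = -(7 + 3)/4 = -1/4*10 = -5/2 ≈ -2.5000)
h(w) = 0
J(g, o) = g**2 - g (J(g, o) = g*g - g = g**2 - g)
((81 + J(C(5, 6), -13)) + (-84 - 1*29)) + h(M) = ((81 + 6*(-1 + 6)) + (-84 - 1*29)) + 0 = ((81 + 6*5) + (-84 - 29)) + 0 = ((81 + 30) - 113) + 0 = (111 - 113) + 0 = -2 + 0 = -2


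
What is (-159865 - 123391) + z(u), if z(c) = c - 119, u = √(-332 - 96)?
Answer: -283375 + 2*I*√107 ≈ -2.8338e+5 + 20.688*I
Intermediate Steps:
u = 2*I*√107 (u = √(-428) = 2*I*√107 ≈ 20.688*I)
z(c) = -119 + c
(-159865 - 123391) + z(u) = (-159865 - 123391) + (-119 + 2*I*√107) = -283256 + (-119 + 2*I*√107) = -283375 + 2*I*√107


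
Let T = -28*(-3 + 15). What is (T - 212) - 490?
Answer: -1038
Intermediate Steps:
T = -336 (T = -28*12 = -336)
(T - 212) - 490 = (-336 - 212) - 490 = -548 - 490 = -1038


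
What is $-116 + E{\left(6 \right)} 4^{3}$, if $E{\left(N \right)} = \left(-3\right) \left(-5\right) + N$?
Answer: $1228$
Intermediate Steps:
$E{\left(N \right)} = 15 + N$
$-116 + E{\left(6 \right)} 4^{3} = -116 + \left(15 + 6\right) 4^{3} = -116 + 21 \cdot 64 = -116 + 1344 = 1228$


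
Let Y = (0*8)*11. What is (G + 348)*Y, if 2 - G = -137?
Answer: 0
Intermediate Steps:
Y = 0 (Y = 0*11 = 0)
G = 139 (G = 2 - 1*(-137) = 2 + 137 = 139)
(G + 348)*Y = (139 + 348)*0 = 487*0 = 0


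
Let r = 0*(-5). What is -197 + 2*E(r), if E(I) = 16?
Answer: -165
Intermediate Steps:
r = 0
-197 + 2*E(r) = -197 + 2*16 = -197 + 32 = -165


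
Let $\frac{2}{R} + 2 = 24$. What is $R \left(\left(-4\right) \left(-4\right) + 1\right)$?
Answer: $\frac{17}{11} \approx 1.5455$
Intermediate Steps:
$R = \frac{1}{11}$ ($R = \frac{2}{-2 + 24} = \frac{2}{22} = 2 \cdot \frac{1}{22} = \frac{1}{11} \approx 0.090909$)
$R \left(\left(-4\right) \left(-4\right) + 1\right) = \frac{\left(-4\right) \left(-4\right) + 1}{11} = \frac{16 + 1}{11} = \frac{1}{11} \cdot 17 = \frac{17}{11}$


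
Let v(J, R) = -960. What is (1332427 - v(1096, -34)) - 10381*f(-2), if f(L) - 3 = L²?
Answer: 1260720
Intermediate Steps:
f(L) = 3 + L²
(1332427 - v(1096, -34)) - 10381*f(-2) = (1332427 - 1*(-960)) - 10381*(3 + (-2)²) = (1332427 + 960) - 10381*(3 + 4) = 1333387 - 10381*7 = 1333387 - 72667 = 1260720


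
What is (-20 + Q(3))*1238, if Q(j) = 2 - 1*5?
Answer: -28474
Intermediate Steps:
Q(j) = -3 (Q(j) = 2 - 5 = -3)
(-20 + Q(3))*1238 = (-20 - 3)*1238 = -23*1238 = -28474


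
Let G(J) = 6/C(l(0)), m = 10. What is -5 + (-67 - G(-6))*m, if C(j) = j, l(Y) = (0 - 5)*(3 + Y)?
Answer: -671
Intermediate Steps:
l(Y) = -15 - 5*Y (l(Y) = -5*(3 + Y) = -15 - 5*Y)
G(J) = -2/5 (G(J) = 6/(-15 - 5*0) = 6/(-15 + 0) = 6/(-15) = 6*(-1/15) = -2/5)
-5 + (-67 - G(-6))*m = -5 + (-67 - 1*(-2/5))*10 = -5 + (-67 + 2/5)*10 = -5 - 333/5*10 = -5 - 666 = -671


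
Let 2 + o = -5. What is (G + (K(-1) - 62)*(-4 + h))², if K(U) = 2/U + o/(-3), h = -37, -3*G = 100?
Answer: 6225025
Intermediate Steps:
G = -100/3 (G = -⅓*100 = -100/3 ≈ -33.333)
o = -7 (o = -2 - 5 = -7)
K(U) = 7/3 + 2/U (K(U) = 2/U - 7/(-3) = 2/U - 7*(-⅓) = 2/U + 7/3 = 7/3 + 2/U)
(G + (K(-1) - 62)*(-4 + h))² = (-100/3 + ((7/3 + 2/(-1)) - 62)*(-4 - 37))² = (-100/3 + ((7/3 + 2*(-1)) - 62)*(-41))² = (-100/3 + ((7/3 - 2) - 62)*(-41))² = (-100/3 + (⅓ - 62)*(-41))² = (-100/3 - 185/3*(-41))² = (-100/3 + 7585/3)² = 2495² = 6225025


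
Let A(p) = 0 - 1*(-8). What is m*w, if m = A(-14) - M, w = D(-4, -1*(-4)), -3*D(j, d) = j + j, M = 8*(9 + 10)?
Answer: -384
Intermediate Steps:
A(p) = 8 (A(p) = 0 + 8 = 8)
M = 152 (M = 8*19 = 152)
D(j, d) = -2*j/3 (D(j, d) = -(j + j)/3 = -2*j/3)
w = 8/3 (w = -2/3*(-4) = 8/3 ≈ 2.6667)
m = -144 (m = 8 - 1*152 = 8 - 152 = -144)
m*w = -144*8/3 = -384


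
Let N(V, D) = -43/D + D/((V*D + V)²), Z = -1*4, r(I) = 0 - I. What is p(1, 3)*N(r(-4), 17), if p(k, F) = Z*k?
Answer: 222623/22032 ≈ 10.105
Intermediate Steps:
r(I) = -I
Z = -4
p(k, F) = -4*k
N(V, D) = -43/D + D/(V + D*V)² (N(V, D) = -43/D + D/((D*V + V)²) = -43/D + D/((V + D*V)²) = -43/D + D/(V + D*V)²)
p(1, 3)*N(r(-4), 17) = (-4*1)*(-43/17 + 17/((-1*(-4))²*(1 + 17)²)) = -4*(-43*1/17 + 17/(4²*18²)) = -4*(-43/17 + 17*(1/16)*(1/324)) = -4*(-43/17 + 17/5184) = -4*(-222623/88128) = 222623/22032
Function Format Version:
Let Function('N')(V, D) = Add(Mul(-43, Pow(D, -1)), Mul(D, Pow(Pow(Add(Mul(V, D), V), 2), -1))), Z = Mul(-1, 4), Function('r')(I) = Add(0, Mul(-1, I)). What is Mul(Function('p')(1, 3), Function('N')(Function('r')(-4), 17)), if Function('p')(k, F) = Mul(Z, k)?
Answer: Rational(222623, 22032) ≈ 10.105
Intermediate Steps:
Function('r')(I) = Mul(-1, I)
Z = -4
Function('p')(k, F) = Mul(-4, k)
Function('N')(V, D) = Add(Mul(-43, Pow(D, -1)), Mul(D, Pow(Add(V, Mul(D, V)), -2))) (Function('N')(V, D) = Add(Mul(-43, Pow(D, -1)), Mul(D, Pow(Pow(Add(Mul(D, V), V), 2), -1))) = Add(Mul(-43, Pow(D, -1)), Mul(D, Pow(Pow(Add(V, Mul(D, V)), 2), -1))) = Add(Mul(-43, Pow(D, -1)), Mul(D, Pow(Add(V, Mul(D, V)), -2))))
Mul(Function('p')(1, 3), Function('N')(Function('r')(-4), 17)) = Mul(Mul(-4, 1), Add(Mul(-43, Pow(17, -1)), Mul(17, Pow(Mul(-1, -4), -2), Pow(Add(1, 17), -2)))) = Mul(-4, Add(Mul(-43, Rational(1, 17)), Mul(17, Pow(4, -2), Pow(18, -2)))) = Mul(-4, Add(Rational(-43, 17), Mul(17, Rational(1, 16), Rational(1, 324)))) = Mul(-4, Add(Rational(-43, 17), Rational(17, 5184))) = Mul(-4, Rational(-222623, 88128)) = Rational(222623, 22032)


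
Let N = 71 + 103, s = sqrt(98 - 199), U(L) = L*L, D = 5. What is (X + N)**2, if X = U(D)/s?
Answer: 3057251/101 - 8700*I*sqrt(101)/101 ≈ 30270.0 - 865.68*I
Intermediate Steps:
U(L) = L**2
s = I*sqrt(101) (s = sqrt(-101) = I*sqrt(101) ≈ 10.05*I)
N = 174
X = -25*I*sqrt(101)/101 (X = 5**2/((I*sqrt(101))) = 25*(-I*sqrt(101)/101) = -25*I*sqrt(101)/101 ≈ -2.4876*I)
(X + N)**2 = (-25*I*sqrt(101)/101 + 174)**2 = (174 - 25*I*sqrt(101)/101)**2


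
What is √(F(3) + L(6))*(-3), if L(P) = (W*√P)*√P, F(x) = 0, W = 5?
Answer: -3*√30 ≈ -16.432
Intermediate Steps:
L(P) = 5*P (L(P) = (5*√P)*√P = 5*P)
√(F(3) + L(6))*(-3) = √(0 + 5*6)*(-3) = √(0 + 30)*(-3) = √30*(-3) = -3*√30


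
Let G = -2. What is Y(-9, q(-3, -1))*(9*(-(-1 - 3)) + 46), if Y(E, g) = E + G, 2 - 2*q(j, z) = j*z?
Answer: -902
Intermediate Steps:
q(j, z) = 1 - j*z/2
Y(E, g) = -2 + E (Y(E, g) = E - 2 = -2 + E)
Y(-9, q(-3, -1))*(9*(-(-1 - 3)) + 46) = (-2 - 9)*(9*(-(-1 - 3)) + 46) = -11*(9*(-1*(-4)) + 46) = -11*(9*4 + 46) = -11*(36 + 46) = -11*82 = -902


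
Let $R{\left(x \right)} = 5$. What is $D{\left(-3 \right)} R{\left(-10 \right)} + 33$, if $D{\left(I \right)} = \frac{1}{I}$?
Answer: $\frac{94}{3} \approx 31.333$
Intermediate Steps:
$D{\left(-3 \right)} R{\left(-10 \right)} + 33 = \frac{1}{-3} \cdot 5 + 33 = \left(- \frac{1}{3}\right) 5 + 33 = - \frac{5}{3} + 33 = \frac{94}{3}$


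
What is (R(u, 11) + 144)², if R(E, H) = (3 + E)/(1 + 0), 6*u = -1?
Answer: 776161/36 ≈ 21560.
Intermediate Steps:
u = -⅙ (u = (⅙)*(-1) = -⅙ ≈ -0.16667)
R(E, H) = 3 + E (R(E, H) = (3 + E)/1 = (3 + E)*1 = 3 + E)
(R(u, 11) + 144)² = ((3 - ⅙) + 144)² = (17/6 + 144)² = (881/6)² = 776161/36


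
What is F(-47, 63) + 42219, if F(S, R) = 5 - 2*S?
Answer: 42318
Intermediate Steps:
F(-47, 63) + 42219 = (5 - 2*(-47)) + 42219 = (5 + 94) + 42219 = 99 + 42219 = 42318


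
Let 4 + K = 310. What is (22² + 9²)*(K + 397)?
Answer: 397195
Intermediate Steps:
K = 306 (K = -4 + 310 = 306)
(22² + 9²)*(K + 397) = (22² + 9²)*(306 + 397) = (484 + 81)*703 = 565*703 = 397195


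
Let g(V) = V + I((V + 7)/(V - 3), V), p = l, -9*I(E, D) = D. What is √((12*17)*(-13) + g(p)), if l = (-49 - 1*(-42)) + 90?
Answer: 2*I*√5801/3 ≈ 50.776*I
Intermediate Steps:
l = 83 (l = (-49 + 42) + 90 = -7 + 90 = 83)
I(E, D) = -D/9
p = 83
g(V) = 8*V/9 (g(V) = V - V/9 = 8*V/9)
√((12*17)*(-13) + g(p)) = √((12*17)*(-13) + (8/9)*83) = √(204*(-13) + 664/9) = √(-2652 + 664/9) = √(-23204/9) = 2*I*√5801/3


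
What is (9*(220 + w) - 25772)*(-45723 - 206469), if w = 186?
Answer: 5577982656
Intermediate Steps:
(9*(220 + w) - 25772)*(-45723 - 206469) = (9*(220 + 186) - 25772)*(-45723 - 206469) = (9*406 - 25772)*(-252192) = (3654 - 25772)*(-252192) = -22118*(-252192) = 5577982656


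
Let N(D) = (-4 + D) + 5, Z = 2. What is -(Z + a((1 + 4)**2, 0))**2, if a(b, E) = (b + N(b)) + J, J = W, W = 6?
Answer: -3481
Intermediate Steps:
N(D) = 1 + D
J = 6
a(b, E) = 7 + 2*b (a(b, E) = (b + (1 + b)) + 6 = (1 + 2*b) + 6 = 7 + 2*b)
-(Z + a((1 + 4)**2, 0))**2 = -(2 + (7 + 2*(1 + 4)**2))**2 = -(2 + (7 + 2*5**2))**2 = -(2 + (7 + 2*25))**2 = -(2 + (7 + 50))**2 = -(2 + 57)**2 = -1*59**2 = -1*3481 = -3481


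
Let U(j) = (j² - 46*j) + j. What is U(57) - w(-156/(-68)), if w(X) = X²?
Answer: 196155/289 ≈ 678.74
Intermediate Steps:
U(j) = j² - 45*j
U(57) - w(-156/(-68)) = 57*(-45 + 57) - (-156/(-68))² = 57*12 - (-156*(-1/68))² = 684 - (39/17)² = 684 - 1*1521/289 = 684 - 1521/289 = 196155/289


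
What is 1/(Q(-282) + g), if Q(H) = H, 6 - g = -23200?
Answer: 1/22924 ≈ 4.3622e-5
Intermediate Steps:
g = 23206 (g = 6 - 1*(-23200) = 6 + 23200 = 23206)
1/(Q(-282) + g) = 1/(-282 + 23206) = 1/22924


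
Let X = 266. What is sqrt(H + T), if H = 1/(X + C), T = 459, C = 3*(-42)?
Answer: sqrt(2249135)/70 ≈ 21.424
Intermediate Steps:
C = -126
H = 1/140 (H = 1/(266 - 126) = 1/140 ≈ 0.0071429)
sqrt(H + T) = sqrt(1/140 + 459) = sqrt(64261/140) = sqrt(2249135)/70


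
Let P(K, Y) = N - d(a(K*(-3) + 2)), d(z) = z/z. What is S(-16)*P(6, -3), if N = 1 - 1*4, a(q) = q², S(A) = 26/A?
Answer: 13/2 ≈ 6.5000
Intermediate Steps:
d(z) = 1
N = -3 (N = 1 - 4 = -3)
P(K, Y) = -4 (P(K, Y) = -3 - 1*1 = -3 - 1 = -4)
S(-16)*P(6, -3) = (26/(-16))*(-4) = (26*(-1/16))*(-4) = -13/8*(-4) = 13/2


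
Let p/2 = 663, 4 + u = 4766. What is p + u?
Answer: 6088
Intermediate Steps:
u = 4762 (u = -4 + 4766 = 4762)
p = 1326 (p = 2*663 = 1326)
p + u = 1326 + 4762 = 6088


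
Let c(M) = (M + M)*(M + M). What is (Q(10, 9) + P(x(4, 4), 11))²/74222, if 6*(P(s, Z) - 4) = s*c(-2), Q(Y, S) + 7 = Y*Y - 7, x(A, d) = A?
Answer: 45602/333999 ≈ 0.13653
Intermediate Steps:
c(M) = 4*M² (c(M) = (2*M)*(2*M) = 4*M²)
Q(Y, S) = -14 + Y² (Q(Y, S) = -7 + (Y*Y - 7) = -7 + (Y² - 7) = -7 + (-7 + Y²) = -14 + Y²)
P(s, Z) = 4 + 8*s/3 (P(s, Z) = 4 + (s*(4*(-2)²))/6 = 4 + (s*(4*4))/6 = 4 + (s*16)/6 = 4 + (16*s)/6 = 4 + 8*s/3)
(Q(10, 9) + P(x(4, 4), 11))²/74222 = ((-14 + 10²) + (4 + (8/3)*4))²/74222 = ((-14 + 100) + (4 + 32/3))²*(1/74222) = (86 + 44/3)²*(1/74222) = (302/3)²*(1/74222) = (91204/9)*(1/74222) = 45602/333999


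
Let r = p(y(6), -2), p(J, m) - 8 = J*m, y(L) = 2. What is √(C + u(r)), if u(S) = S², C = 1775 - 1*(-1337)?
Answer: 2*√782 ≈ 55.929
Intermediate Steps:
C = 3112 (C = 1775 + 1337 = 3112)
p(J, m) = 8 + J*m
r = 4 (r = 8 + 2*(-2) = 8 - 4 = 4)
√(C + u(r)) = √(3112 + 4²) = √(3112 + 16) = √3128 = 2*√782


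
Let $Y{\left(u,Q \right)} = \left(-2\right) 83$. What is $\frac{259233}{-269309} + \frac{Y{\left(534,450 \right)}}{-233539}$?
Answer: $- \frac{60496310293}{62894154551} \approx -0.96187$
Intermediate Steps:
$Y{\left(u,Q \right)} = -166$
$\frac{259233}{-269309} + \frac{Y{\left(534,450 \right)}}{-233539} = \frac{259233}{-269309} - \frac{166}{-233539} = 259233 \left(- \frac{1}{269309}\right) - - \frac{166}{233539} = - \frac{259233}{269309} + \frac{166}{233539} = - \frac{60496310293}{62894154551}$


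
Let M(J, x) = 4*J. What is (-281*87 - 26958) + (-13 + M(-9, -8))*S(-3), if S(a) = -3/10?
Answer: -513903/10 ≈ -51390.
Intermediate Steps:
S(a) = -3/10 (S(a) = -3*1/10 = -3/10)
(-281*87 - 26958) + (-13 + M(-9, -8))*S(-3) = (-281*87 - 26958) + (-13 + 4*(-9))*(-3/10) = (-24447 - 26958) + (-13 - 36)*(-3/10) = -51405 - 49*(-3/10) = -51405 + 147/10 = -513903/10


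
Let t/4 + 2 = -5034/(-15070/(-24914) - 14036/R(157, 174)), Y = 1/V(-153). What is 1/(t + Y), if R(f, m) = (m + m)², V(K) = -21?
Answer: -133544103/5500362660515 ≈ -2.4279e-5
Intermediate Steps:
R(f, m) = 4*m² (R(f, m) = (2*m)² = 4*m²)
Y = -1/21 (Y = 1/(-21) = -1/21 ≈ -0.047619)
t = -261921728632/6359243 (t = -8 + 4*(-5034/(-15070/(-24914) - 14036/(4*174²))) = -8 + 4*(-5034/(-15070*(-1/24914) - 14036/(4*30276))) = -8 + 4*(-5034/(7535/12457 - 14036/121104)) = -8 + 4*(-5034/(7535/12457 - 14036*1/121104)) = -8 + 4*(-5034/(7535/12457 - 121/1044)) = -8 + 4*(-5034/6359243/13005108) = -8 + 4*(-5034*13005108/6359243) = -8 + 4*(-65467713672/6359243) = -8 - 261870854688/6359243 = -261921728632/6359243 ≈ -41188.)
1/(t + Y) = 1/(-261921728632/6359243 - 1/21) = 1/(-5500362660515/133544103) = -133544103/5500362660515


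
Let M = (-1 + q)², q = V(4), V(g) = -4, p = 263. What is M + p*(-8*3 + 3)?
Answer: -5498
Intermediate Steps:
q = -4
M = 25 (M = (-1 - 4)² = (-5)² = 25)
M + p*(-8*3 + 3) = 25 + 263*(-8*3 + 3) = 25 + 263*(-24 + 3) = 25 + 263*(-21) = 25 - 5523 = -5498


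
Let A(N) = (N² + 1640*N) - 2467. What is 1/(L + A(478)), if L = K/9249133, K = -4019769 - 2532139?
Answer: 9249133/9341035082713 ≈ 9.9016e-7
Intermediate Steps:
K = -6551908
A(N) = -2467 + N² + 1640*N
L = -6551908/9249133 ≈ -0.70838
1/(L + A(478)) = 1/(-6551908/9249133 + (-2467 + 478² + 1640*478)) = 1/(-6551908/9249133 + (-2467 + 228484 + 783920)) = 1/(-6551908/9249133 + 1009937) = 1/(9341035082713/9249133) = 9249133/9341035082713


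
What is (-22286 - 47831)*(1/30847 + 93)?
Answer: -201149686324/30847 ≈ -6.5209e+6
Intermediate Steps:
(-22286 - 47831)*(1/30847 + 93) = -70117*(1/30847 + 93) = -70117*2868772/30847 = -201149686324/30847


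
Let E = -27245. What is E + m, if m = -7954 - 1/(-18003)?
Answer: -633687596/18003 ≈ -35199.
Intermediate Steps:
m = -143195861/18003 (m = -7954 - 1*(-1/18003) = -7954 + 1/18003 = -143195861/18003 ≈ -7954.0)
E + m = -27245 - 143195861/18003 = -633687596/18003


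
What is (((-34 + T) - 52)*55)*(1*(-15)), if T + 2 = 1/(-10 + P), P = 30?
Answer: 290235/4 ≈ 72559.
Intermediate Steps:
T = -39/20 (T = -2 + 1/(-10 + 30) = -2 + 1/20 = -39/20 ≈ -1.9500)
(((-34 + T) - 52)*55)*(1*(-15)) = (((-34 - 39/20) - 52)*55)*(1*(-15)) = ((-719/20 - 52)*55)*(-15) = -1759/20*55*(-15) = -19349/4*(-15) = 290235/4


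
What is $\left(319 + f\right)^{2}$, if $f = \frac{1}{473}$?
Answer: $\frac{22767188544}{223729} \approx 1.0176 \cdot 10^{5}$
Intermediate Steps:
$f = \frac{1}{473} \approx 0.0021142$
$\left(319 + f\right)^{2} = \left(319 + \frac{1}{473}\right)^{2} = \left(\frac{150888}{473}\right)^{2} = \frac{22767188544}{223729}$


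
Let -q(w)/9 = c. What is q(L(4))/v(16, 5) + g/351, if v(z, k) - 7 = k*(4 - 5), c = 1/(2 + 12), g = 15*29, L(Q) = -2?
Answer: 3007/3276 ≈ 0.91789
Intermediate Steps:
g = 435
c = 1/14 ≈ 0.071429
v(z, k) = 7 - k (v(z, k) = 7 + k*(4 - 5) = 7 + k*(-1) = 7 - k)
q(w) = -9/14 (q(w) = -9*1/14 = -9/14)
q(L(4))/v(16, 5) + g/351 = -9/(14*(7 - 1*5)) + 435/351 = -9/(14*(7 - 5)) + 435*(1/351) = -9/14/2 + 145/117 = -9/14*½ + 145/117 = -9/28 + 145/117 = 3007/3276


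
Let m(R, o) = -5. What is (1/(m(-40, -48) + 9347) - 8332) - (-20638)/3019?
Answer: -234798742121/28203498 ≈ -8325.2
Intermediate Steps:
(1/(m(-40, -48) + 9347) - 8332) - (-20638)/3019 = (1/(-5 + 9347) - 8332) - (-20638)/3019 = (1/9342 - 8332) - (-20638)/3019 = (1/9342 - 8332) - 1*(-20638/3019) = -77837543/9342 + 20638/3019 = -234798742121/28203498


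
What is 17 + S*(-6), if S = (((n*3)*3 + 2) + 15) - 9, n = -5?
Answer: 239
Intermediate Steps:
S = -37 (S = ((-5*3*3 + 2) + 15) - 9 = ((-15*3 + 2) + 15) - 9 = ((-45 + 2) + 15) - 9 = (-43 + 15) - 9 = -28 - 9 = -37)
17 + S*(-6) = 17 - 37*(-6) = 17 + 222 = 239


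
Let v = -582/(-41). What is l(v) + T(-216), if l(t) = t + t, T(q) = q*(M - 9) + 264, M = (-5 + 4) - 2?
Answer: 118260/41 ≈ 2884.4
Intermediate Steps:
M = -3 (M = -1 - 2 = -3)
v = 582/41 (v = -582*(-1/41) = 582/41 ≈ 14.195)
T(q) = 264 - 12*q (T(q) = q*(-3 - 9) + 264 = q*(-12) + 264 = -12*q + 264 = 264 - 12*q)
l(t) = 2*t
l(v) + T(-216) = 2*(582/41) + (264 - 12*(-216)) = 1164/41 + (264 + 2592) = 1164/41 + 2856 = 118260/41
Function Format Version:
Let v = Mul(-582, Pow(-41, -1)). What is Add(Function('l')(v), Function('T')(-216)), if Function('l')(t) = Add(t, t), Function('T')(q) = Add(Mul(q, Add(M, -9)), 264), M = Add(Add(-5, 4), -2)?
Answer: Rational(118260, 41) ≈ 2884.4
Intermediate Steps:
M = -3 (M = Add(-1, -2) = -3)
v = Rational(582, 41) (v = Mul(-582, Rational(-1, 41)) = Rational(582, 41) ≈ 14.195)
Function('T')(q) = Add(264, Mul(-12, q)) (Function('T')(q) = Add(Mul(q, Add(-3, -9)), 264) = Add(Mul(q, -12), 264) = Add(Mul(-12, q), 264) = Add(264, Mul(-12, q)))
Function('l')(t) = Mul(2, t)
Add(Function('l')(v), Function('T')(-216)) = Add(Mul(2, Rational(582, 41)), Add(264, Mul(-12, -216))) = Add(Rational(1164, 41), Add(264, 2592)) = Add(Rational(1164, 41), 2856) = Rational(118260, 41)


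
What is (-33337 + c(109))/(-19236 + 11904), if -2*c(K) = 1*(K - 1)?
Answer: 33391/7332 ≈ 4.5541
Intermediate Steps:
c(K) = ½ - K/2 (c(K) = -(K - 1)/2 = -(-1 + K)/2 = ½ - K/2)
(-33337 + c(109))/(-19236 + 11904) = (-33337 + (½ - ½*109))/(-19236 + 11904) = (-33337 + (½ - 109/2))/(-7332) = (-33337 - 54)*(-1/7332) = -33391*(-1/7332) = 33391/7332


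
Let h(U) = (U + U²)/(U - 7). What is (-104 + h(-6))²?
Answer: 1909924/169 ≈ 11301.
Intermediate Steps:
h(U) = (U + U²)/(-7 + U)
(-104 + h(-6))² = (-104 - 6*(1 - 6)/(-7 - 6))² = (-104 - 6*(-5)/(-13))² = (-104 - 6*(-1/13)*(-5))² = (-104 - 30/13)² = (-1382/13)² = 1909924/169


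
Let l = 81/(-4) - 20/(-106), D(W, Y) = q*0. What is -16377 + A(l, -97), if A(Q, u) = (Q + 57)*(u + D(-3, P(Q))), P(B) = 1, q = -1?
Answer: -4231531/212 ≈ -19960.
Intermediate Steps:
D(W, Y) = 0 (D(W, Y) = -1*0 = 0)
l = -4253/212 (l = 81*(-1/4) - 20*(-1/106) = -81/4 + 10/53 = -4253/212 ≈ -20.061)
A(Q, u) = u*(57 + Q) (A(Q, u) = (Q + 57)*(u + 0) = (57 + Q)*u = u*(57 + Q))
-16377 + A(l, -97) = -16377 - 97*(57 - 4253/212) = -16377 - 97*7831/212 = -16377 - 759607/212 = -4231531/212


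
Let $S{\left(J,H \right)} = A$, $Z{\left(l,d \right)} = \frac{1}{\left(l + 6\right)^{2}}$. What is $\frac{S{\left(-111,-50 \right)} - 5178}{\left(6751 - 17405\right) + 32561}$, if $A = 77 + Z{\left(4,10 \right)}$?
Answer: $- \frac{510099}{2190700} \approx -0.23285$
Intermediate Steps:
$Z{\left(l,d \right)} = \frac{1}{\left(6 + l\right)^{2}}$
$A = \frac{7701}{100}$ ($A = 77 + \frac{1}{\left(6 + 4\right)^{2}} = 77 + \frac{1}{100} = \frac{7701}{100} \approx 77.01$)
$S{\left(J,H \right)} = \frac{7701}{100}$
$\frac{S{\left(-111,-50 \right)} - 5178}{\left(6751 - 17405\right) + 32561} = \frac{\frac{7701}{100} - 5178}{\left(6751 - 17405\right) + 32561} = - \frac{510099}{100 \left(-10654 + 32561\right)} = - \frac{510099}{100 \cdot 21907} = \left(- \frac{510099}{100}\right) \frac{1}{21907} = - \frac{510099}{2190700}$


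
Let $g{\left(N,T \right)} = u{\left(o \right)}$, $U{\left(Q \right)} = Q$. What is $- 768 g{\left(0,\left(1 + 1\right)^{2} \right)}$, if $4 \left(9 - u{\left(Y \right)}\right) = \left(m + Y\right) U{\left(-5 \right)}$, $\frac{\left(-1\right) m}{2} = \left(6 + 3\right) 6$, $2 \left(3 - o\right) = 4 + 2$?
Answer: $96768$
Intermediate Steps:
$o = 0$ ($o = 3 - \frac{4 + 2}{2} = 3 - 3 = 0$)
$m = -108$ ($m = - 2 \left(6 + 3\right) 6 = - 2 \cdot 9 \cdot 6 = \left(-2\right) 54 = -108$)
$u{\left(Y \right)} = -126 + \frac{5 Y}{4}$ ($u{\left(Y \right)} = 9 - \frac{\left(-108 + Y\right) \left(-5\right)}{4} = 9 - \frac{540 - 5 Y}{4} = 9 + \left(-135 + \frac{5 Y}{4}\right) = -126 + \frac{5 Y}{4}$)
$g{\left(N,T \right)} = -126$ ($g{\left(N,T \right)} = -126 + \frac{5}{4} \cdot 0 = -126 + 0 = -126$)
$- 768 g{\left(0,\left(1 + 1\right)^{2} \right)} = \left(-768\right) \left(-126\right) = 96768$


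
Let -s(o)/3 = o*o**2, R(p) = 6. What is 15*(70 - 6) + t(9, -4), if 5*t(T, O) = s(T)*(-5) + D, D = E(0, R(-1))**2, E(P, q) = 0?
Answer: 3147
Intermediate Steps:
s(o) = -3*o**3 (s(o) = -3*o*o**2 = -3*o**3)
D = 0 (D = 0**2 = 0)
t(T, O) = 3*T**3 (t(T, O) = (-3*T**3*(-5) + 0)/5 = (15*T**3 + 0)/5 = (15*T**3)/5 = 3*T**3)
15*(70 - 6) + t(9, -4) = 15*(70 - 6) + 3*9**3 = 15*64 + 3*729 = 960 + 2187 = 3147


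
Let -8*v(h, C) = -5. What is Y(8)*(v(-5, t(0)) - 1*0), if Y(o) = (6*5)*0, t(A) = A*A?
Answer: 0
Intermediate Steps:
t(A) = A**2
v(h, C) = 5/8 (v(h, C) = -1/8*(-5) = 5/8)
Y(o) = 0 (Y(o) = 30*0 = 0)
Y(8)*(v(-5, t(0)) - 1*0) = 0*(5/8 - 1*0) = 0*(5/8 + 0) = 0*(5/8) = 0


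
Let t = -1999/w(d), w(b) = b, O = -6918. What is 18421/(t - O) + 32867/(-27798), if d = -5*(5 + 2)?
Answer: 9898555687/6786297942 ≈ 1.4586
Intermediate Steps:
d = -35 (d = -5*7 = -35)
t = 1999/35 (t = -1999/(-35) = -1999*(-1/35) = 1999/35 ≈ 57.114)
18421/(t - O) + 32867/(-27798) = 18421/(1999/35 - 1*(-6918)) + 32867/(-27798) = 18421/(1999/35 + 6918) + 32867*(-1/27798) = 18421/(244129/35) - 32867/27798 = 18421*(35/244129) - 32867/27798 = 644735/244129 - 32867/27798 = 9898555687/6786297942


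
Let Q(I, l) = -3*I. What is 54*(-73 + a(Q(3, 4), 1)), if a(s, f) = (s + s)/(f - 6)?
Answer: -18738/5 ≈ -3747.6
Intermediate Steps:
a(s, f) = 2*s/(-6 + f) (a(s, f) = (2*s)/(-6 + f) = 2*s/(-6 + f))
54*(-73 + a(Q(3, 4), 1)) = 54*(-73 + 2*(-3*3)/(-6 + 1)) = 54*(-73 + 2*(-9)/(-5)) = 54*(-73 + 2*(-9)*(-⅕)) = 54*(-73 + 18/5) = 54*(-347/5) = -18738/5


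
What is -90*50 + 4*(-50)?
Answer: -4700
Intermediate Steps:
-90*50 + 4*(-50) = -4500 - 200 = -4700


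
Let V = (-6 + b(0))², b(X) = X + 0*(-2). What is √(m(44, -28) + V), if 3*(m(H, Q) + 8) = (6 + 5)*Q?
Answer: 4*I*√42/3 ≈ 8.641*I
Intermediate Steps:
b(X) = X (b(X) = X + 0 = X)
m(H, Q) = -8 + 11*Q/3 (m(H, Q) = -8 + ((6 + 5)*Q)/3 = -8 + (11*Q)/3 = -8 + 11*Q/3)
V = 36 (V = (-6 + 0)² = (-6)² = 36)
√(m(44, -28) + V) = √((-8 + (11/3)*(-28)) + 36) = √((-8 - 308/3) + 36) = √(-332/3 + 36) = √(-224/3) = 4*I*√42/3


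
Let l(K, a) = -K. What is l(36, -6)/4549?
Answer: -36/4549 ≈ -0.0079138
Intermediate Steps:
l(36, -6)/4549 = -1*36/4549 = -36*1/4549 = -36/4549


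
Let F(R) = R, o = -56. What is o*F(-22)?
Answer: 1232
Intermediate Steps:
o*F(-22) = -56*(-22) = 1232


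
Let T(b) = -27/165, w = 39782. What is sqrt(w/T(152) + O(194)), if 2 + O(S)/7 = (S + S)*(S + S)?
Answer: 2*sqrt(1824034)/3 ≈ 900.38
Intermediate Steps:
O(S) = -14 + 28*S**2 (O(S) = -14 + 7*((S + S)*(S + S)) = -14 + 7*((2*S)*(2*S)) = -14 + 7*(4*S**2) = -14 + 28*S**2)
T(b) = -9/55 (T(b) = -27*1/165 = -9/55)
sqrt(w/T(152) + O(194)) = sqrt(39782/(-9/55) + (-14 + 28*194**2)) = sqrt(39782*(-55/9) + (-14 + 28*37636)) = sqrt(-2188010/9 + (-14 + 1053808)) = sqrt(-2188010/9 + 1053794) = sqrt(7296136/9) = 2*sqrt(1824034)/3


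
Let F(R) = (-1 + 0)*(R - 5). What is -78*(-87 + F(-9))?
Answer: 5694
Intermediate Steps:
F(R) = 5 - R (F(R) = -(-5 + R) = 5 - R)
-78*(-87 + F(-9)) = -78*(-87 + (5 - 1*(-9))) = -78*(-87 + (5 + 9)) = -78*(-87 + 14) = -78*(-73) = 5694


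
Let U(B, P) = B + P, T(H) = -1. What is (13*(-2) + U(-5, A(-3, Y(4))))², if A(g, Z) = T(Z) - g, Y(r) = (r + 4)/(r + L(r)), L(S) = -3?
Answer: 841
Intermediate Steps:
Y(r) = (4 + r)/(-3 + r) (Y(r) = (r + 4)/(r - 3) = (4 + r)/(-3 + r))
A(g, Z) = -1 - g
(13*(-2) + U(-5, A(-3, Y(4))))² = (13*(-2) + (-5 + (-1 - 1*(-3))))² = (-26 + (-5 + (-1 + 3)))² = (-26 + (-5 + 2))² = (-26 - 3)² = (-29)² = 841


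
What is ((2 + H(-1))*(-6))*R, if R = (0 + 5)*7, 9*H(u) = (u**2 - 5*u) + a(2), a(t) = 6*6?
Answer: -1400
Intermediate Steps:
a(t) = 36
H(u) = 4 - 5*u/9 + u**2/9 (H(u) = ((u**2 - 5*u) + 36)/9 = (36 + u**2 - 5*u)/9 = 4 - 5*u/9 + u**2/9)
R = 35 (R = 5*7 = 35)
((2 + H(-1))*(-6))*R = ((2 + (4 - 5/9*(-1) + (1/9)*(-1)**2))*(-6))*35 = ((2 + (4 + 5/9 + (1/9)*1))*(-6))*35 = ((2 + (4 + 5/9 + 1/9))*(-6))*35 = ((2 + 14/3)*(-6))*35 = ((20/3)*(-6))*35 = -40*35 = -1400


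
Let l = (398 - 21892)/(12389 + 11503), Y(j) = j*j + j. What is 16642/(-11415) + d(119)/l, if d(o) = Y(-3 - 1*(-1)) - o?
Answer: 1434153496/11152455 ≈ 128.60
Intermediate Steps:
Y(j) = j + j**2 (Y(j) = j**2 + j = j + j**2)
l = -977/1086 (l = -21494/23892 = -21494*1/23892 = -977/1086 ≈ -0.89963)
d(o) = 2 - o (d(o) = (-3 - 1*(-1))*(1 + (-3 - 1*(-1))) - o = (-3 + 1)*(1 + (-3 + 1)) - o = -2*(1 - 2) - o = -2*(-1) - o = 2 - o)
16642/(-11415) + d(119)/l = 16642/(-11415) + (2 - 1*119)/(-977/1086) = 16642*(-1/11415) + (2 - 119)*(-1086/977) = -16642/11415 - 117*(-1086/977) = -16642/11415 + 127062/977 = 1434153496/11152455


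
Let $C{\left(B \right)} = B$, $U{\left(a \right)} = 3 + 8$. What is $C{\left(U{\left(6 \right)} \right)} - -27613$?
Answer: $27624$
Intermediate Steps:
$U{\left(a \right)} = 11$
$C{\left(U{\left(6 \right)} \right)} - -27613 = 11 - -27613 = 11 + 27613 = 27624$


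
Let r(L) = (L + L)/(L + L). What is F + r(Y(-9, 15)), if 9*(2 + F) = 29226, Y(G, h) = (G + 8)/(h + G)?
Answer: 9739/3 ≈ 3246.3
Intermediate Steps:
Y(G, h) = (8 + G)/(G + h)
r(L) = 1 (r(L) = (2*L)/((2*L)) = (2*L)*(1/(2*L)) = 1)
F = 9736/3 (F = -2 + (⅑)*29226 = -2 + 9742/3 = 9736/3 ≈ 3245.3)
F + r(Y(-9, 15)) = 9736/3 + 1 = 9739/3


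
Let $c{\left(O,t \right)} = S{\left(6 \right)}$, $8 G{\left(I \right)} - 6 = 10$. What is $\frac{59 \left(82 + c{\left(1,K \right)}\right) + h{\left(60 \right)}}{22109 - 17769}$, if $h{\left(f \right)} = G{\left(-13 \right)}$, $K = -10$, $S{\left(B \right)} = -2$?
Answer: $\frac{2361}{2170} \approx 1.088$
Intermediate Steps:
$G{\left(I \right)} = 2$ ($G{\left(I \right)} = \frac{3}{4} + \frac{1}{8} \cdot 10 = \frac{3}{4} + \frac{5}{4} = 2$)
$h{\left(f \right)} = 2$
$c{\left(O,t \right)} = -2$
$\frac{59 \left(82 + c{\left(1,K \right)}\right) + h{\left(60 \right)}}{22109 - 17769} = \frac{59 \left(82 - 2\right) + 2}{22109 - 17769} = \frac{59 \cdot 80 + 2}{4340} = \left(4720 + 2\right) \frac{1}{4340} = 4722 \cdot \frac{1}{4340} = \frac{2361}{2170}$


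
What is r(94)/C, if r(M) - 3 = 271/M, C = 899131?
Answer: 553/84518314 ≈ 6.5430e-6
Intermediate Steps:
r(M) = 3 + 271/M
r(94)/C = (3 + 271/94)/899131 = (3 + 271*(1/94))*(1/899131) = (3 + 271/94)*(1/899131) = (553/94)*(1/899131) = 553/84518314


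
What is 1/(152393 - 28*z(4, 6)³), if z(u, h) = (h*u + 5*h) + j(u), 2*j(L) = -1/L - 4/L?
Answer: -128/525475077 ≈ -2.4359e-7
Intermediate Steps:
j(L) = -5/(2*L) (j(L) = (-1/L - 4/L)/2 = (-5/L)/2 = -5/(2*L))
z(u, h) = 5*h - 5/(2*u) + h*u (z(u, h) = (h*u + 5*h) - 5/(2*u) = (5*h + h*u) - 5/(2*u) = 5*h - 5/(2*u) + h*u)
1/(152393 - 28*z(4, 6)³) = 1/(152393 - 28*(-5/2 + 6*4*(5 + 4))³/64) = 1/(152393 - 28*(-5/2 + 6*4*9)³/64) = 1/(152393 - 28*(-5/2 + 216)³/64) = 1/(152393 - 28*((¼)*(427/2))³) = 1/(152393 - 28*(427/8)³) = 1/(152393 - 28*77854483/512) = 1/(152393 - 544981381/128) = 1/(-525475077/128) = -128/525475077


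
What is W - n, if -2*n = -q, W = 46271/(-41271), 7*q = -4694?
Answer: 96539140/288897 ≈ 334.16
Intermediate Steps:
q = -4694/7 (q = (1/7)*(-4694) = -4694/7 ≈ -670.57)
W = -46271/41271 (W = 46271*(-1/41271) = -46271/41271 ≈ -1.1212)
n = -2347/7 (n = -(-1)*(-4694)/(2*7) = -1/2*4694/7 = -2347/7 ≈ -335.29)
W - n = -46271/41271 - 1*(-2347/7) = -46271/41271 + 2347/7 = 96539140/288897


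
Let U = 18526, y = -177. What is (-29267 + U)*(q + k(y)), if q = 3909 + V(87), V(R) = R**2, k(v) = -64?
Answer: -122597774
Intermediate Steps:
q = 11478 (q = 3909 + 87**2 = 3909 + 7569 = 11478)
(-29267 + U)*(q + k(y)) = (-29267 + 18526)*(11478 - 64) = -10741*11414 = -122597774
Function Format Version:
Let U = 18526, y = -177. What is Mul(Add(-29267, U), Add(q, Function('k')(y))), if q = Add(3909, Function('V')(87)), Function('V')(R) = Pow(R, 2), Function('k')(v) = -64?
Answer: -122597774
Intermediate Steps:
q = 11478 (q = Add(3909, Pow(87, 2)) = Add(3909, 7569) = 11478)
Mul(Add(-29267, U), Add(q, Function('k')(y))) = Mul(Add(-29267, 18526), Add(11478, -64)) = Mul(-10741, 11414) = -122597774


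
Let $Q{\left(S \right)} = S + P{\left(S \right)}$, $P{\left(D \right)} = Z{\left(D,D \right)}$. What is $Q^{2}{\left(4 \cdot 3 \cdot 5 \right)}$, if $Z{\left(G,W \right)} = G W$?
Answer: $13395600$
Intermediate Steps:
$P{\left(D \right)} = D^{2}$ ($P{\left(D \right)} = D D = D^{2}$)
$Q{\left(S \right)} = S + S^{2}$
$Q^{2}{\left(4 \cdot 3 \cdot 5 \right)} = \left(4 \cdot 3 \cdot 5 \left(1 + 4 \cdot 3 \cdot 5\right)\right)^{2} = \left(12 \cdot 5 \left(1 + 12 \cdot 5\right)\right)^{2} = \left(60 \left(1 + 60\right)\right)^{2} = \left(60 \cdot 61\right)^{2} = 3660^{2} = 13395600$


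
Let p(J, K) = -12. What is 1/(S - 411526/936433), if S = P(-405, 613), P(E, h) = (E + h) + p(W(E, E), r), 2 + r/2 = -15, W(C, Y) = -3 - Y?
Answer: 936433/183129342 ≈ 0.0051135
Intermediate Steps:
r = -34 (r = -4 + 2*(-15) = -4 - 30 = -34)
P(E, h) = -12 + E + h (P(E, h) = (E + h) - 12 = -12 + E + h)
S = 196 (S = -12 - 405 + 613 = 196)
1/(S - 411526/936433) = 1/(196 - 411526/936433) = 1/(183129342/936433) = 936433/183129342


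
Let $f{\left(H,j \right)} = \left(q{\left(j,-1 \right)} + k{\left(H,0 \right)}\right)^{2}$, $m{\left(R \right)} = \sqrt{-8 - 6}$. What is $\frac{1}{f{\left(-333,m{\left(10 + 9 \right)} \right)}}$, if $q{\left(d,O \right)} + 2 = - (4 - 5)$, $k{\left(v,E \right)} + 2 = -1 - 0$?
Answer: $\frac{1}{16} \approx 0.0625$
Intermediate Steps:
$k{\left(v,E \right)} = -3$ ($k{\left(v,E \right)} = -2 - 1 = -3$)
$m{\left(R \right)} = i \sqrt{14}$ ($m{\left(R \right)} = \sqrt{-14} = i \sqrt{14}$)
$q{\left(d,O \right)} = -1$ ($q{\left(d,O \right)} = -2 - \left(4 - 5\right) = -2 - -1 = -2 + 1 = -1$)
$f{\left(H,j \right)} = 16$ ($f{\left(H,j \right)} = \left(-1 - 3\right)^{2} = \left(-4\right)^{2} = 16$)
$\frac{1}{f{\left(-333,m{\left(10 + 9 \right)} \right)}} = \frac{1}{16}$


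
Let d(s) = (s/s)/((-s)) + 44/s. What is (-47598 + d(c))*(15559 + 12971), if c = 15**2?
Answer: -6789827438/5 ≈ -1.3580e+9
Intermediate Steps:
c = 225
d(s) = 43/s (d(s) = 1*(-1/s) + 44/s = -1/s + 44/s = 43/s)
(-47598 + d(c))*(15559 + 12971) = (-47598 + 43/225)*(15559 + 12971) = (-47598 + 43*(1/225))*28530 = (-47598 + 43/225)*28530 = -10709507/225*28530 = -6789827438/5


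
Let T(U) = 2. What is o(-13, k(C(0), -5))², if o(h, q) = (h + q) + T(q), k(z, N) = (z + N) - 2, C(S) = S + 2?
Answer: 256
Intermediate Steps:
C(S) = 2 + S
k(z, N) = -2 + N + z (k(z, N) = (N + z) - 2 = -2 + N + z)
o(h, q) = 2 + h + q (o(h, q) = (h + q) + 2 = 2 + h + q)
o(-13, k(C(0), -5))² = (2 - 13 + (-2 - 5 + (2 + 0)))² = (2 - 13 + (-2 - 5 + 2))² = (2 - 13 - 5)² = (-16)² = 256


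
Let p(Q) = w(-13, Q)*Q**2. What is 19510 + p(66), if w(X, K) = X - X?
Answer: 19510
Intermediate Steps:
w(X, K) = 0
p(Q) = 0 (p(Q) = 0*Q**2 = 0)
19510 + p(66) = 19510 + 0 = 19510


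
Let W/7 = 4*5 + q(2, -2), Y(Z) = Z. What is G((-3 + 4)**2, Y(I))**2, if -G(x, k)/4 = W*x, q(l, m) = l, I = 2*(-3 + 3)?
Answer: 379456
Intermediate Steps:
I = 0 (I = 2*0 = 0)
W = 154 (W = 7*(4*5 + 2) = 7*(20 + 2) = 7*22 = 154)
G(x, k) = -616*x
G((-3 + 4)**2, Y(I))**2 = (-616*(-3 + 4)**2)**2 = (-616*1**2)**2 = (-616*1)**2 = (-616)**2 = 379456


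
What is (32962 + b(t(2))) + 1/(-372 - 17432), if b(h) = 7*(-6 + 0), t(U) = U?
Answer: 586107679/17804 ≈ 32920.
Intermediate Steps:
b(h) = -42 (b(h) = 7*(-6) = -42)
(32962 + b(t(2))) + 1/(-372 - 17432) = (32962 - 42) + 1/(-372 - 17432) = 32920 + 1/(-17804) = 32920 - 1/17804 = 586107679/17804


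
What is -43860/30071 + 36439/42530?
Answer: -769608631/1278919630 ≈ -0.60176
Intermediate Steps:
-43860/30071 + 36439/42530 = -769608631/1278919630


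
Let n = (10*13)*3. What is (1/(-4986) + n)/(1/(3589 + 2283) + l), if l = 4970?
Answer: 5709166504/72755315613 ≈ 0.078471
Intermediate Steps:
n = 390 (n = 130*3 = 390)
(1/(-4986) + n)/(1/(3589 + 2283) + l) = (1/(-4986) + 390)/(1/(3589 + 2283) + 4970) = (-1/4986 + 390)/(1/5872 + 4970) = 1944539/(4986*(1/5872 + 4970)) = 1944539/(4986*(29183841/5872)) = (1944539/4986)*(5872/29183841) = 5709166504/72755315613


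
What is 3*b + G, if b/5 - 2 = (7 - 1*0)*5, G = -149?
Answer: 406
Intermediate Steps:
b = 185 (b = 10 + 5*((7 - 1*0)*5) = 10 + 5*((7 + 0)*5) = 10 + 5*(7*5) = 10 + 5*35 = 10 + 175 = 185)
3*b + G = 3*185 - 149 = 555 - 149 = 406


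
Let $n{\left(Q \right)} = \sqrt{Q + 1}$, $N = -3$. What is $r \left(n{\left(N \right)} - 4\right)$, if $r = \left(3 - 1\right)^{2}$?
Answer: $-16 + 4 i \sqrt{2} \approx -16.0 + 5.6569 i$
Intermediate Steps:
$n{\left(Q \right)} = \sqrt{1 + Q}$
$r = 4$ ($r = 2^{2} = 4$)
$r \left(n{\left(N \right)} - 4\right) = 4 \left(\sqrt{1 - 3} - 4\right) = 4 \left(\sqrt{-2} - 4\right) = 4 \left(i \sqrt{2} - 4\right) = 4 \left(-4 + i \sqrt{2}\right) = -16 + 4 i \sqrt{2}$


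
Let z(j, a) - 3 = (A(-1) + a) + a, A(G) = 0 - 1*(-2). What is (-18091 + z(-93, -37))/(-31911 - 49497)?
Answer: 1135/5088 ≈ 0.22307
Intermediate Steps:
A(G) = 2 (A(G) = 0 + 2 = 2)
z(j, a) = 5 + 2*a (z(j, a) = 3 + ((2 + a) + a) = 3 + (2 + 2*a) = 5 + 2*a)
(-18091 + z(-93, -37))/(-31911 - 49497) = (-18091 + (5 + 2*(-37)))/(-31911 - 49497) = (-18091 + (5 - 74))/(-81408) = (-18091 - 69)*(-1/81408) = -18160*(-1/81408) = 1135/5088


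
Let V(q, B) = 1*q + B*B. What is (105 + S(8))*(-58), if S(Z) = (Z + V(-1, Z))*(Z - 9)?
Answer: -1972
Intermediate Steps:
V(q, B) = q + B²
S(Z) = (-9 + Z)*(-1 + Z + Z²) (S(Z) = (Z + (-1 + Z²))*(Z - 9) = (-1 + Z + Z²)*(-9 + Z) = (-9 + Z)*(-1 + Z + Z²))
(105 + S(8))*(-58) = (105 + (9 + 8³ - 10*8 - 8*8²))*(-58) = (105 + (9 + 512 - 80 - 8*64))*(-58) = (105 + (9 + 512 - 80 - 512))*(-58) = (105 - 71)*(-58) = 34*(-58) = -1972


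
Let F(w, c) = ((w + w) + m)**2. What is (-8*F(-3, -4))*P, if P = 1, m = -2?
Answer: -512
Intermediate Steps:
F(w, c) = (-2 + 2*w)**2 (F(w, c) = ((w + w) - 2)**2 = (2*w - 2)**2 = (-2 + 2*w)**2)
(-8*F(-3, -4))*P = -32*(-1 - 3)**2*1 = -32*(-4)**2*1 = -32*16*1 = -8*64*1 = -512*1 = -512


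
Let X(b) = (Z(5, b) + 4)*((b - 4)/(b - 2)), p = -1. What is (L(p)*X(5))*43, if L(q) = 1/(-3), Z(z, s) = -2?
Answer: -86/9 ≈ -9.5556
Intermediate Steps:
L(q) = -1/3 (L(q) = 1*(-1/3) = -1/3)
X(b) = 2*(-4 + b)/(-2 + b) (X(b) = (-2 + 4)*((b - 4)/(b - 2)) = 2*((-4 + b)/(-2 + b)) = 2*(-4 + b)/(-2 + b))
(L(p)*X(5))*43 = -2*(-4 + 5)/(3*(-2 + 5))*43 = -2/(3*3)*43 = -1/3*2/3*43 = -2/9*43 = -86/9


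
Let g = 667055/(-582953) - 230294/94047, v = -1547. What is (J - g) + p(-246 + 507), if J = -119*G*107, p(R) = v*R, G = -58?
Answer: 18352694829944644/54824980791 ≈ 3.3475e+5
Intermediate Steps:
p(R) = -1547*R
g = -196985099767/54824980791 (g = 667055*(-1/582953) - 230294*1/94047 = -667055/582953 - 230294/94047 = -196985099767/54824980791 ≈ -3.5930)
J = 738514 (J = -119*(-58)*107 = 6902*107 = 738514)
(J - g) + p(-246 + 507) = (738514 - 1*(-196985099767/54824980791)) - 1547*(-246 + 507) = (738514 + 196985099767/54824980791) - 1547*261 = 40489212848984341/54824980791 - 403767 = 18352694829944644/54824980791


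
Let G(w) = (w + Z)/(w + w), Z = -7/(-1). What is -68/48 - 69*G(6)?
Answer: -457/6 ≈ -76.167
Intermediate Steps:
Z = 7 (Z = -7*(-1) = 7)
G(w) = (7 + w)/(2*w) (G(w) = (w + 7)/(w + w) = (7 + w)/((2*w)) = (7 + w)*(1/(2*w)) = (7 + w)/(2*w))
-68/48 - 69*G(6) = -68/48 - 69*(7 + 6)/(2*6) = -68*1/48 - 69*13/(2*6) = -17/12 - 69*13/12 = -17/12 - 299/4 = -457/6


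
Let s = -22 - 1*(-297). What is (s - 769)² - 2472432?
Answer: -2228396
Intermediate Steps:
s = 275 (s = -22 + 297 = 275)
(s - 769)² - 2472432 = (275 - 769)² - 2472432 = (-494)² - 2472432 = 244036 - 2472432 = -2228396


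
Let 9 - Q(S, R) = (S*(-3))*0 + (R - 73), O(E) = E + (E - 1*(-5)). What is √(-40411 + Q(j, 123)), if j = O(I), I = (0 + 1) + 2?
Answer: 2*I*√10113 ≈ 201.13*I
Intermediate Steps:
I = 3 (I = 1 + 2 = 3)
O(E) = 5 + 2*E (O(E) = E + (E + 5) = E + (5 + E) = 5 + 2*E)
j = 11 (j = 5 + 2*3 = 5 + 6 = 11)
Q(S, R) = 82 - R (Q(S, R) = 9 - ((S*(-3))*0 + (R - 73)) = 9 - (-3*S*0 + (-73 + R)) = 9 - (0 + (-73 + R)) = 9 - (-73 + R) = 9 + (73 - R) = 82 - R)
√(-40411 + Q(j, 123)) = √(-40411 + (82 - 1*123)) = √(-40411 + (82 - 123)) = √(-40411 - 41) = √(-40452) = 2*I*√10113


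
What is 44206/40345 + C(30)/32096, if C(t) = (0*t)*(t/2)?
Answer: 44206/40345 ≈ 1.0957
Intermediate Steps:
C(t) = 0 (C(t) = 0*(t*(1/2)) = 0*(t/2) = 0)
44206/40345 + C(30)/32096 = 44206/40345 + 0/32096 = 44206*(1/40345) + 0*(1/32096) = 44206/40345 + 0 = 44206/40345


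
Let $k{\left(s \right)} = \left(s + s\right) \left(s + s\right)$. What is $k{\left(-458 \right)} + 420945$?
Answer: $1260001$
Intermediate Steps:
$k{\left(s \right)} = 4 s^{2}$ ($k{\left(s \right)} = 2 s 2 s = 4 s^{2}$)
$k{\left(-458 \right)} + 420945 = 4 \left(-458\right)^{2} + 420945 = 4 \cdot 209764 + 420945 = 839056 + 420945 = 1260001$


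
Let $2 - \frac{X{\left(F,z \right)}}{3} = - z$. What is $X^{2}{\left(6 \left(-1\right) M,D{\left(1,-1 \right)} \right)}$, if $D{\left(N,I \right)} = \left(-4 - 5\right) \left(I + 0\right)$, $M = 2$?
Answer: $1089$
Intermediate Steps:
$D{\left(N,I \right)} = - 9 I$
$X{\left(F,z \right)} = 6 + 3 z$ ($X{\left(F,z \right)} = 6 - 3 \left(- z\right) = 6 + 3 z$)
$X^{2}{\left(6 \left(-1\right) M,D{\left(1,-1 \right)} \right)} = \left(6 + 3 \left(\left(-9\right) \left(-1\right)\right)\right)^{2} = \left(6 + 3 \cdot 9\right)^{2} = \left(6 + 27\right)^{2} = 33^{2} = 1089$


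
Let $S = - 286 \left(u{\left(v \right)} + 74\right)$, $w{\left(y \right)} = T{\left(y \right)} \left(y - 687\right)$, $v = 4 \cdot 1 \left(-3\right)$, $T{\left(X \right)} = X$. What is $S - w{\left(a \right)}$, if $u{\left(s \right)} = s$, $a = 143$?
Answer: $60060$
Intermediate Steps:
$v = -12$ ($v = 4 \left(-3\right) = -12$)
$w{\left(y \right)} = y \left(-687 + y\right)$ ($w{\left(y \right)} = y \left(y - 687\right) = y \left(-687 + y\right)$)
$S = -17732$ ($S = - 286 \left(-12 + 74\right) = \left(-286\right) 62 = -17732$)
$S - w{\left(a \right)} = -17732 - 143 \left(-687 + 143\right) = -17732 - 143 \left(-544\right) = -17732 - -77792 = -17732 + 77792 = 60060$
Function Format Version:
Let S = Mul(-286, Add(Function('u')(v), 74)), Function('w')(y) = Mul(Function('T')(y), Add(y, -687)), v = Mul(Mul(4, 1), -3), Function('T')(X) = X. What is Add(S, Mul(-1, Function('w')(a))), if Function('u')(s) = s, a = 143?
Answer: 60060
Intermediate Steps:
v = -12 (v = Mul(4, -3) = -12)
Function('w')(y) = Mul(y, Add(-687, y)) (Function('w')(y) = Mul(y, Add(y, -687)) = Mul(y, Add(-687, y)))
S = -17732 (S = Mul(-286, Add(-12, 74)) = Mul(-286, 62) = -17732)
Add(S, Mul(-1, Function('w')(a))) = Add(-17732, Mul(-1, Mul(143, Add(-687, 143)))) = Add(-17732, Mul(-1, Mul(143, -544))) = Add(-17732, Mul(-1, -77792)) = Add(-17732, 77792) = 60060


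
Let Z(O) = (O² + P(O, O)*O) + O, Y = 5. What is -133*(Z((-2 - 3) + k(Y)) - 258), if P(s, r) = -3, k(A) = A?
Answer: 34314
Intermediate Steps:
Z(O) = O² - 2*O (Z(O) = (O² - 3*O) + O = O² - 2*O)
-133*(Z((-2 - 3) + k(Y)) - 258) = -133*(((-2 - 3) + 5)*(-2 + ((-2 - 3) + 5)) - 258) = -133*((-5 + 5)*(-2 + (-5 + 5)) - 258) = -133*(0*(-2 + 0) - 258) = -133*(0*(-2) - 258) = -133*(0 - 258) = -133*(-258) = 34314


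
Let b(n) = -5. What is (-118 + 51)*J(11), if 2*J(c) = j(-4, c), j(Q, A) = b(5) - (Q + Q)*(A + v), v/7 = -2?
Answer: 1943/2 ≈ 971.50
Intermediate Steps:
v = -14 (v = 7*(-2) = -14)
j(Q, A) = -5 - 2*Q*(-14 + A) (j(Q, A) = -5 - (Q + Q)*(A - 14) = -5 - 2*Q*(-14 + A))
J(c) = -117/2 + 4*c (J(c) = (-5 + 28*(-4) - 2*c*(-4))/2 = (-5 - 112 + 8*c)/2 = (-117 + 8*c)/2 = -117/2 + 4*c)
(-118 + 51)*J(11) = (-118 + 51)*(-117/2 + 4*11) = -67*(-117/2 + 44) = -67*(-29/2) = 1943/2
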